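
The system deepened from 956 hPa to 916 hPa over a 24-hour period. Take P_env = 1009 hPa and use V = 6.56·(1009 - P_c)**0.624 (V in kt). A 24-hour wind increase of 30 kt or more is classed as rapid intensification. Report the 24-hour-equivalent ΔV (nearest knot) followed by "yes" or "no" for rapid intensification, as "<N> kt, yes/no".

V₁: ΔP = 53, V ≈ 6.56 × 53^0.624 ≈ 78.14 kt.
V₂: ΔP = 93, V ≈ 6.56 × 93^0.624 ≈ 110.98 kt.
ΔV over 24 h = 32.84 kt → 24 h equivalent = 32.84 × 24/24 ≈ 32.84 kt.
33 kt ≥ 30 kt ⇒ rapid intensification.

33 kt, yes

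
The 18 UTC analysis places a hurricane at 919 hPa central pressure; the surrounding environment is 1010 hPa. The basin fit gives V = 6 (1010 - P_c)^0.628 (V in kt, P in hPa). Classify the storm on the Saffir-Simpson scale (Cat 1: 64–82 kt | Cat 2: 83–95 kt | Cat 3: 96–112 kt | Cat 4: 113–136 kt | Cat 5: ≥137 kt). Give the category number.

ΔP = 1010 − 919 = 91 hPa.
V ≈ 6 × 91^0.628 = 6 × 16.99 ≈ 102 kt.
102 kt falls in the Category 3 band.

3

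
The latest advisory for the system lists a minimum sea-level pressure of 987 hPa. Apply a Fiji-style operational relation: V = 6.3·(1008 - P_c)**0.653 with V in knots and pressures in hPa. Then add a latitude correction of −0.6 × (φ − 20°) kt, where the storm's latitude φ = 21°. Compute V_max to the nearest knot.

45 kt

ΔP = 1008 − 987 = 21 hPa.
21^0.653 ≈ 7.301.
V ≈ 6.3 × 7.301 ≈ 46.0 kt.
Latitude correction: −0.6 × (21 − 20) = -0.6 kt.
Corrected V ≈ 45.4 kt → 45 kt.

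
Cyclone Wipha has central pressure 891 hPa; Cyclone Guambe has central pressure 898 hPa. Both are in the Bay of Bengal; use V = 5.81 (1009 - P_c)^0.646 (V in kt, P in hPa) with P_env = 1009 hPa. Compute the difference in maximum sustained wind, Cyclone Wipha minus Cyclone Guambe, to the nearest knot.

Cyclone Wipha: ΔP = 118; V ≈ 5.81 × 118^0.646 ≈ 126.65 kt.
Cyclone Guambe: ΔP = 111; V ≈ 5.81 × 111^0.646 ≈ 121.75 kt.
Difference ≈ 126.65 − 121.75 = 4.90 → 5 kt.

5 kt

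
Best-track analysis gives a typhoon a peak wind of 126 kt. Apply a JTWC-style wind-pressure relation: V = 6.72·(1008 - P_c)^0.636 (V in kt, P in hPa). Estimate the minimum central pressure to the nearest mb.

ΔP = (V / 6.72)^(1/0.636) = (126/6.72)^1.572.
126/6.72 = 18.750; 18.750^1.572 ≈ 100.36 mb.
P_c = 1008 − 100.36 = 907.64 ≈ 908 mb.

908 mb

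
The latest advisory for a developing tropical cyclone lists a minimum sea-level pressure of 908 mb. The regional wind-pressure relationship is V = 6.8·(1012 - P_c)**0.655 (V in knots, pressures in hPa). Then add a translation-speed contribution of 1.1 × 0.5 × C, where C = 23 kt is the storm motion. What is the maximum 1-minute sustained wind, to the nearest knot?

ΔP = 1012 − 908 = 104 mb.
104^0.655 ≈ 20.949.
V ≈ 6.8 × 20.949 ≈ 142.5 kt.
Translation term: 1.1 × 0.5 × 23 = 12.65 kt.
Corrected V ≈ 155.15 kt → 155 kt.

155 kt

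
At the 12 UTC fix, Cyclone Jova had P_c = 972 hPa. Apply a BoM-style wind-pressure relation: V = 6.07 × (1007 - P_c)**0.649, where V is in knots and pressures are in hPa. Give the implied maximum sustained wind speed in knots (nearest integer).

61 kt

ΔP = 1007 − 972 = 35 hPa.
35^0.649 ≈ 10.048.
V ≈ 6.07 × 10.048 ≈ 61.0 kt.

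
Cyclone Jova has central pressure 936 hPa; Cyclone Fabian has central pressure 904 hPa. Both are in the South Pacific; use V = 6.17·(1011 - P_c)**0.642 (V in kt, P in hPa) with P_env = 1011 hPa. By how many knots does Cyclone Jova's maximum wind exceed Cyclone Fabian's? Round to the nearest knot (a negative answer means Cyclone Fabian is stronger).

Cyclone Jova: ΔP = 75; V ≈ 6.17 × 75^0.642 ≈ 98.64 kt.
Cyclone Fabian: ΔP = 107; V ≈ 6.17 × 107^0.642 ≈ 123.92 kt.
Difference ≈ 98.64 − 123.92 = -25.28 → -25 kt.

-25 kt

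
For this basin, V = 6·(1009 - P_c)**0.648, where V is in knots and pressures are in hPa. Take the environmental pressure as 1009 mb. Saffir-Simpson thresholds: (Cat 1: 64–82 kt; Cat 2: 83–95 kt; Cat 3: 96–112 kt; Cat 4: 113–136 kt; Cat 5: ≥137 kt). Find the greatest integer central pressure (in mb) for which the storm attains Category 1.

Category 1 begins at V = 64 kt.
Required ΔP = (64/6)^(1/0.648) = 10.667^1.543 ≈ 38.59 mb.
P_c ≤ 1009 − 38.59 = 970.41, so the highest integer P_c is 970 mb.

970 mb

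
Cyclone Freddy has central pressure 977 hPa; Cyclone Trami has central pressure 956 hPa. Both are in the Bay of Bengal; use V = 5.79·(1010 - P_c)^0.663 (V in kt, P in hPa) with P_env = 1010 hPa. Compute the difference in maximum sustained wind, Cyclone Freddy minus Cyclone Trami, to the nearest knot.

-23 kt

Cyclone Freddy: ΔP = 33; V ≈ 5.79 × 33^0.663 ≈ 58.81 kt.
Cyclone Trami: ΔP = 54; V ≈ 5.79 × 54^0.663 ≈ 81.52 kt.
Difference ≈ 58.81 − 81.52 = -22.71 → -23 kt.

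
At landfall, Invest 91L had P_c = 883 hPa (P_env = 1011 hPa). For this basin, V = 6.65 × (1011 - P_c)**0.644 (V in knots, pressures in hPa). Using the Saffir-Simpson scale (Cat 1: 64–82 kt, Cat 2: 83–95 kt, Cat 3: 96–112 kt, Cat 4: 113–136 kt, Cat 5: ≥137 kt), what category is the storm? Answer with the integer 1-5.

ΔP = 1011 − 883 = 128 hPa.
V ≈ 6.65 × 128^0.644 = 6.65 × 22.75 ≈ 151 kt.
151 kt falls in the Category 5 band.

5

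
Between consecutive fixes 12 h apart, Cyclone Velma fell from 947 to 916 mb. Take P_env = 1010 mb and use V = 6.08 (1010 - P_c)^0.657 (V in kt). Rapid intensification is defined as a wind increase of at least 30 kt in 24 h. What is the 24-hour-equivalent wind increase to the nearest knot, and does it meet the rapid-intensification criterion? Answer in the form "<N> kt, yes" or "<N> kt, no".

56 kt, yes

V₁: ΔP = 63, V ≈ 6.08 × 63^0.657 ≈ 92.48 kt.
V₂: ΔP = 94, V ≈ 6.08 × 94^0.657 ≈ 120.30 kt.
ΔV over 12 h = 27.82 kt → 24 h equivalent = 27.82 × 24/12 ≈ 55.64 kt.
56 kt ≥ 30 kt ⇒ rapid intensification.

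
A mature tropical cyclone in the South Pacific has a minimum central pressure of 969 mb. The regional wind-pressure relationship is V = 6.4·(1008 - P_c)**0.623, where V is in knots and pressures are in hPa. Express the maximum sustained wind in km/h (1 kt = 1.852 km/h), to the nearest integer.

ΔP = 1008 − 969 = 39 mb.
V ≈ 6.4 × 39^0.623 = 6.4 × 9.800 ≈ 62.721 kt.
62.721 × 1.852 ≈ 116.16 km/h → 116 km/h.

116 km/h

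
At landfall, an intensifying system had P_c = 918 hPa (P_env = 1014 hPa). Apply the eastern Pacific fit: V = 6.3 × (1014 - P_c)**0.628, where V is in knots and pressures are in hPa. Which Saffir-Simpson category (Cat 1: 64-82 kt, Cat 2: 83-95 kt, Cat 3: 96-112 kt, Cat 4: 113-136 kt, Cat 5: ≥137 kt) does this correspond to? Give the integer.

3

ΔP = 1014 − 918 = 96 hPa.
V ≈ 6.3 × 96^0.628 = 6.3 × 17.57 ≈ 111 kt.
111 kt falls in the Category 3 band.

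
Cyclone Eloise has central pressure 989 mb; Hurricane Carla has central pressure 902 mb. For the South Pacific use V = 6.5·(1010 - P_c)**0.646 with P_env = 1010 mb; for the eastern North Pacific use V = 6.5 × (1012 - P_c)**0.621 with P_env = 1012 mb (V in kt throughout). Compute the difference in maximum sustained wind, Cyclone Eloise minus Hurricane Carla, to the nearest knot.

-74 kt

Cyclone Eloise: ΔP = 21; V ≈ 6.5 × 21^0.646 ≈ 46.46 kt.
Hurricane Carla: ΔP = 110; V ≈ 6.5 × 110^0.621 ≈ 120.40 kt.
Difference ≈ 46.46 − 120.40 = -73.94 → -74 kt.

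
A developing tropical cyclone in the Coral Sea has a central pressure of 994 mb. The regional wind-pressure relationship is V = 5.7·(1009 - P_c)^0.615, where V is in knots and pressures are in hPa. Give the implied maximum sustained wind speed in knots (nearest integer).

ΔP = 1009 − 994 = 15 mb.
15^0.615 ≈ 5.288.
V ≈ 5.7 × 5.288 ≈ 30.1 kt.

30 kt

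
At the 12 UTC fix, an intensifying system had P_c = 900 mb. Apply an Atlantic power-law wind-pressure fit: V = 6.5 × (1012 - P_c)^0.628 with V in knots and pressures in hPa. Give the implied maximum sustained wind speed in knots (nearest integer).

ΔP = 1012 − 900 = 112 mb.
112^0.628 ≈ 19.360.
V ≈ 6.5 × 19.360 ≈ 125.8 kt.

126 kt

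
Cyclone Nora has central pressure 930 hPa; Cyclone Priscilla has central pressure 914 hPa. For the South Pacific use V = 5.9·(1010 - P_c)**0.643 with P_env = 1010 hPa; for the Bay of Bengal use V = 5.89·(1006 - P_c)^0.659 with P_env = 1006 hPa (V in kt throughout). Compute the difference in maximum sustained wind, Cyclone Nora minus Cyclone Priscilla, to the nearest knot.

Cyclone Nora: ΔP = 80; V ≈ 5.9 × 80^0.643 ≈ 98.75 kt.
Cyclone Priscilla: ΔP = 92; V ≈ 5.89 × 92^0.659 ≈ 115.94 kt.
Difference ≈ 98.75 − 115.94 = -17.19 → -17 kt.

-17 kt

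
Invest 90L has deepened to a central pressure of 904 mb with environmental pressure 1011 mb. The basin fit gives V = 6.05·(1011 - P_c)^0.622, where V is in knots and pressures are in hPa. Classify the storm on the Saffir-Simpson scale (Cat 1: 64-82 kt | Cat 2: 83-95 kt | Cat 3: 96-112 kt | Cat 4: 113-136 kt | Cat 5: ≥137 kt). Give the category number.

ΔP = 1011 − 904 = 107 mb.
V ≈ 6.05 × 107^0.622 = 6.05 × 18.29 ≈ 111 kt.
111 kt falls in the Category 3 band.

3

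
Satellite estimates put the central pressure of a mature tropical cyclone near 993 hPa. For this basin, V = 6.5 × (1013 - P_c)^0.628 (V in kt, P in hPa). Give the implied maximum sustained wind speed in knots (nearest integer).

ΔP = 1013 − 993 = 20 hPa.
20^0.628 ≈ 6.562.
V ≈ 6.5 × 6.562 ≈ 42.7 kt.

43 kt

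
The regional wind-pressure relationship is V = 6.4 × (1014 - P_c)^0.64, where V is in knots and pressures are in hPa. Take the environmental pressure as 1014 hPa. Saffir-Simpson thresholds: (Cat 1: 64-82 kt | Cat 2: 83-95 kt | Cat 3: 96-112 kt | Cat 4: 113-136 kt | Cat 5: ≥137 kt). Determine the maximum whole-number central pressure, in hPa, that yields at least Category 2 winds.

Category 2 begins at V = 83 kt.
Required ΔP = (83/6.4)^(1/0.64) = 12.969^1.562 ≈ 54.82 hPa.
P_c ≤ 1014 − 54.82 = 959.18, so the highest integer P_c is 959 hPa.

959 hPa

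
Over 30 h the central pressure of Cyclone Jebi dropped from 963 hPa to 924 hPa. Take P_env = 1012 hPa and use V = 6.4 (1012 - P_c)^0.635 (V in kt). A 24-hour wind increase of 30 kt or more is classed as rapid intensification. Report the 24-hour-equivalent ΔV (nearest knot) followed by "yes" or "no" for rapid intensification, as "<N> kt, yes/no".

27 kt, no

V₁: ΔP = 49, V ≈ 6.4 × 49^0.635 ≈ 75.76 kt.
V₂: ΔP = 88, V ≈ 6.4 × 88^0.635 ≈ 109.88 kt.
ΔV over 30 h = 34.12 kt → 24 h equivalent = 34.12 × 24/30 ≈ 27.30 kt.
27 kt < 30 kt ⇒ not rapid intensification.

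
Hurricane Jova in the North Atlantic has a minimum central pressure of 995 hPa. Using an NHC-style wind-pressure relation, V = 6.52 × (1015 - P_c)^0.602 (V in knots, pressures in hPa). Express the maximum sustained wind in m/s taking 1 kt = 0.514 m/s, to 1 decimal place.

20.3 m/s

ΔP = 1015 − 995 = 20 hPa.
V ≈ 6.52 × 20^0.602 = 6.52 × 6.070 ≈ 39.579 kt.
39.579 × 0.514 ≈ 20.34 m/s → 20.3 m/s.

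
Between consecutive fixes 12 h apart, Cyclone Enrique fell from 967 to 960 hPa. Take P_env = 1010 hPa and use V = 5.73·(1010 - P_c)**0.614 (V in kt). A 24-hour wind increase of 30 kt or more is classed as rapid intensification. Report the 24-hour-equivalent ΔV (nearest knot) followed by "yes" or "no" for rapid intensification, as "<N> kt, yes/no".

11 kt, no

V₁: ΔP = 43, V ≈ 5.73 × 43^0.614 ≈ 57.69 kt.
V₂: ΔP = 50, V ≈ 5.73 × 50^0.614 ≈ 63.29 kt.
ΔV over 12 h = 5.60 kt → 24 h equivalent = 5.60 × 24/12 ≈ 11.20 kt.
11 kt < 30 kt ⇒ not rapid intensification.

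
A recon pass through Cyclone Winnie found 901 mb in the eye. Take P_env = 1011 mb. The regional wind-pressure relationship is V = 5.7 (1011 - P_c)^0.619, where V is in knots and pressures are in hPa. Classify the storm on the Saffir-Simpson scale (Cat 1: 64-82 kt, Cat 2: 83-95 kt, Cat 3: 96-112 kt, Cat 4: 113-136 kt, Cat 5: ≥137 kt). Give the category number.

ΔP = 1011 − 901 = 110 mb.
V ≈ 5.7 × 110^0.619 = 5.7 × 18.35 ≈ 105 kt.
105 kt falls in the Category 3 band.

3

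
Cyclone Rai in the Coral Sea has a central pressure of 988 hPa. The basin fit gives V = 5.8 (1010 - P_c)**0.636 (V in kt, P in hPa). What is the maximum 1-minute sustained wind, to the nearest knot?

ΔP = 1010 − 988 = 22 hPa.
22^0.636 ≈ 7.141.
V ≈ 5.8 × 7.141 ≈ 41.4 kt.

41 kt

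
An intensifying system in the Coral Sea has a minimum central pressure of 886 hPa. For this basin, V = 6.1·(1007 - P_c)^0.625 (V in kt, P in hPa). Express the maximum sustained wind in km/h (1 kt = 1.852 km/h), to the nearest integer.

ΔP = 1007 − 886 = 121 hPa.
V ≈ 6.1 × 121^0.625 = 6.1 × 20.033 ≈ 122.200 kt.
122.200 × 1.852 ≈ 226.31 km/h → 226 km/h.

226 km/h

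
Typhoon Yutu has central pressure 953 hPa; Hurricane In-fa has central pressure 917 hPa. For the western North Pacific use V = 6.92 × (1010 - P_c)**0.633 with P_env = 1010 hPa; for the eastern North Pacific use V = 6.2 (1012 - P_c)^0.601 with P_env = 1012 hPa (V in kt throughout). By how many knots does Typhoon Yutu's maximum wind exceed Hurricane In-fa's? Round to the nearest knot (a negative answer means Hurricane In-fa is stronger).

-6 kt

Typhoon Yutu: ΔP = 57; V ≈ 6.92 × 57^0.633 ≈ 89.45 kt.
Hurricane In-fa: ΔP = 95; V ≈ 6.2 × 95^0.601 ≈ 95.72 kt.
Difference ≈ 89.45 − 95.72 = -6.27 → -6 kt.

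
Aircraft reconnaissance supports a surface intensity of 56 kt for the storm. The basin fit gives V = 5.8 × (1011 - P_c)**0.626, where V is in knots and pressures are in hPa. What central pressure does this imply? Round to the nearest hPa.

ΔP = (V / 5.8)^(1/0.626) = (56/5.8)^1.597.
56/5.8 = 9.655; 9.655^1.597 ≈ 37.42 hPa.
P_c = 1011 − 37.42 = 973.58 ≈ 974 hPa.

974 hPa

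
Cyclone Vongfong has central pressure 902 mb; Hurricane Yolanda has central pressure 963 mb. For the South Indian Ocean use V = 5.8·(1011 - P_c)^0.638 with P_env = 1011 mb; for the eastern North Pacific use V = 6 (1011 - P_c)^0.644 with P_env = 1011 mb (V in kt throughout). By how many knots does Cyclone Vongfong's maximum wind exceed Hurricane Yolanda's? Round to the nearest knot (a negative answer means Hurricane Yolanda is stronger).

Cyclone Vongfong: ΔP = 109; V ≈ 5.8 × 109^0.638 ≈ 115.69 kt.
Hurricane Yolanda: ΔP = 48; V ≈ 6 × 48^0.644 ≈ 72.59 kt.
Difference ≈ 115.69 − 72.59 = 43.10 → 43 kt.

43 kt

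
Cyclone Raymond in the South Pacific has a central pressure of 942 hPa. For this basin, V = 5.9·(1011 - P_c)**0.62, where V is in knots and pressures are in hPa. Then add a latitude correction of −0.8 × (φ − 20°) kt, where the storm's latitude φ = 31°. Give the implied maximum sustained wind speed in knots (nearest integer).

73 kt

ΔP = 1011 − 942 = 69 hPa.
69^0.62 ≈ 13.807.
V ≈ 5.9 × 13.807 ≈ 81.5 kt.
Latitude correction: −0.8 × (31 − 20) = -8.8 kt.
Corrected V ≈ 72.7 kt → 73 kt.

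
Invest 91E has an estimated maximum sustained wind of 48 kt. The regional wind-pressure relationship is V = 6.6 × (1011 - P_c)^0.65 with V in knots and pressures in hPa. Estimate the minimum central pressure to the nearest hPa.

ΔP = (V / 6.6)^(1/0.65) = (48/6.6)^1.538.
48/6.6 = 7.273; 7.273^1.538 ≈ 21.17 hPa.
P_c = 1011 − 21.17 = 989.83 ≈ 990 hPa.

990 hPa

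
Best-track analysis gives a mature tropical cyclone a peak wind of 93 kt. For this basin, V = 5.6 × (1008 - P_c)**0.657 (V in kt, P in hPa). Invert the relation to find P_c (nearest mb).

936 mb

ΔP = (V / 5.6)^(1/0.657) = (93/5.6)^1.522.
93/5.6 = 16.607; 16.607^1.522 ≈ 72.01 mb.
P_c = 1008 − 72.01 = 935.99 ≈ 936 mb.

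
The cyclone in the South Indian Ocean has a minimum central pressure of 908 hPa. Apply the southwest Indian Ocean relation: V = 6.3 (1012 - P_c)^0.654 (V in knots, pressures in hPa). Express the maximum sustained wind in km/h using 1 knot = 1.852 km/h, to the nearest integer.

243 km/h

ΔP = 1012 − 908 = 104 hPa.
V ≈ 6.3 × 104^0.654 = 6.3 × 20.852 ≈ 131.365 kt.
131.365 × 1.852 ≈ 243.29 km/h → 243 km/h.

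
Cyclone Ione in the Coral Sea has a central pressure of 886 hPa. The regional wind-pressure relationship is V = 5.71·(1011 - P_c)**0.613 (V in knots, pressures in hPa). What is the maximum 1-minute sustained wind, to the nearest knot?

ΔP = 1011 − 886 = 125 hPa.
125^0.613 ≈ 19.293.
V ≈ 5.71 × 19.293 ≈ 110.2 kt.

110 kt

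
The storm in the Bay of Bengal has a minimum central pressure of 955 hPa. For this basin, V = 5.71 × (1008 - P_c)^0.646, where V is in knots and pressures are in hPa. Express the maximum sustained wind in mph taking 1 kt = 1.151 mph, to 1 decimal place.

ΔP = 1008 − 955 = 53 hPa.
V ≈ 5.71 × 53^0.646 = 5.71 × 12.998 ≈ 74.220 kt.
74.220 × 1.151 ≈ 85.43 mph → 85.4 mph.

85.4 mph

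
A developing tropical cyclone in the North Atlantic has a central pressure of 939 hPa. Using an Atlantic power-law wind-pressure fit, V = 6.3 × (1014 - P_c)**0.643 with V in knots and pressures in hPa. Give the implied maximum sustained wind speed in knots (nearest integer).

ΔP = 1014 − 939 = 75 hPa.
75^0.643 ≈ 16.057.
V ≈ 6.3 × 16.057 ≈ 101.2 kt.

101 kt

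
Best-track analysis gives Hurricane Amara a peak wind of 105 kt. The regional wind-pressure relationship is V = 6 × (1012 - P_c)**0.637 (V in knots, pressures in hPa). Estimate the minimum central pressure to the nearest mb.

923 mb

ΔP = (V / 6)^(1/0.637) = (105/6)^1.570.
105/6 = 17.500; 17.500^1.570 ≈ 89.41 mb.
P_c = 1012 − 89.41 = 922.59 ≈ 923 mb.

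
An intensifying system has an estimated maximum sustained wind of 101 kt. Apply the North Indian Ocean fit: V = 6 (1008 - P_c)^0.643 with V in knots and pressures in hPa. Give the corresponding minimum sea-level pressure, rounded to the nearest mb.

927 mb

ΔP = (V / 6)^(1/0.643) = (101/6)^1.555.
101/6 = 16.833; 16.833^1.555 ≈ 80.71 mb.
P_c = 1008 − 80.71 = 927.29 ≈ 927 mb.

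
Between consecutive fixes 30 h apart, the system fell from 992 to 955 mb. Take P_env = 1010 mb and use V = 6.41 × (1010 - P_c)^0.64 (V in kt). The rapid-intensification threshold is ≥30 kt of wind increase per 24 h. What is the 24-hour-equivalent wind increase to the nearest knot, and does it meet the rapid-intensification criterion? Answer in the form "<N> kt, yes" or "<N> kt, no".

34 kt, yes

V₁: ΔP = 18, V ≈ 6.41 × 18^0.64 ≈ 40.76 kt.
V₂: ΔP = 55, V ≈ 6.41 × 55^0.64 ≈ 83.31 kt.
ΔV over 30 h = 42.55 kt → 24 h equivalent = 42.55 × 24/30 ≈ 34.04 kt.
34 kt ≥ 30 kt ⇒ rapid intensification.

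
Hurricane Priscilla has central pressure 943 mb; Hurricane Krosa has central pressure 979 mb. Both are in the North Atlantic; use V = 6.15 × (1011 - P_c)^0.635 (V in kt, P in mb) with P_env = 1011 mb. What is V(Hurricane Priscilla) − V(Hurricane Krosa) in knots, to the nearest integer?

Hurricane Priscilla: ΔP = 68; V ≈ 6.15 × 68^0.635 ≈ 89.64 kt.
Hurricane Krosa: ΔP = 32; V ≈ 6.15 × 32^0.635 ≈ 55.55 kt.
Difference ≈ 89.64 − 55.55 = 34.09 → 34 kt.

34 kt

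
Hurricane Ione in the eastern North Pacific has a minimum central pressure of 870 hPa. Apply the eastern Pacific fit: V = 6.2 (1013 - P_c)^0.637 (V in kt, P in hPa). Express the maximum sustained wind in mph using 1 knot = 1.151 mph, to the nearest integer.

ΔP = 1013 − 870 = 143 hPa.
V ≈ 6.2 × 143^0.637 = 6.2 × 23.602 ≈ 146.332 kt.
146.332 × 1.151 ≈ 168.43 mph → 168 mph.

168 mph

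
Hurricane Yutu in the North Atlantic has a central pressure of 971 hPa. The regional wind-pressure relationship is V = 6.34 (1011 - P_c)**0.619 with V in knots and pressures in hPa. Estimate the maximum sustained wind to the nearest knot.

ΔP = 1011 − 971 = 40 hPa.
40^0.619 ≈ 9.810.
V ≈ 6.34 × 9.810 ≈ 62.2 kt.

62 kt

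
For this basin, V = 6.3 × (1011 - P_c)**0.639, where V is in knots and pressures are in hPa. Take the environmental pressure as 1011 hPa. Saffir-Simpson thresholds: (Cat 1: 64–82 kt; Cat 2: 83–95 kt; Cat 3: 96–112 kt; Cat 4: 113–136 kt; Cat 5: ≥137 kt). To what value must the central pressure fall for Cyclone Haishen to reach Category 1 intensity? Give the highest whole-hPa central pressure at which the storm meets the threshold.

Category 1 begins at V = 64 kt.
Required ΔP = (64/6.3)^(1/0.639) = 10.159^1.565 ≈ 37.64 hPa.
P_c ≤ 1011 − 37.64 = 973.36, so the highest integer P_c is 973 hPa.

973 hPa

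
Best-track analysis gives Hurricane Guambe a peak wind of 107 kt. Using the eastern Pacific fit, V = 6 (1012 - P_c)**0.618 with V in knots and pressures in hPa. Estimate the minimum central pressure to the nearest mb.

906 mb

ΔP = (V / 6)^(1/0.618) = (107/6)^1.618.
107/6 = 17.833; 17.833^1.618 ≈ 105.84 mb.
P_c = 1012 − 105.84 = 906.16 ≈ 906 mb.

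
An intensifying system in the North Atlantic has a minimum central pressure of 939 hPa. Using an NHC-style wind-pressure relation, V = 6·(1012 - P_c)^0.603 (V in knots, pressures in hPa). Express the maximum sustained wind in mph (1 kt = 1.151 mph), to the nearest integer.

ΔP = 1012 − 939 = 73 hPa.
V ≈ 6 × 73^0.603 = 6 × 13.292 ≈ 79.751 kt.
79.751 × 1.151 ≈ 91.79 mph → 92 mph.

92 mph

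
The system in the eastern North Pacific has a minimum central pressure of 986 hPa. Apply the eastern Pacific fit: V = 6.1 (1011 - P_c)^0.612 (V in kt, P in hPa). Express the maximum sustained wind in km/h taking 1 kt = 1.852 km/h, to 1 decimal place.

81.0 km/h

ΔP = 1011 − 986 = 25 hPa.
V ≈ 6.1 × 25^0.612 = 6.1 × 7.170 ≈ 43.739 kt.
43.739 × 1.852 ≈ 81.00 km/h → 81.0 km/h.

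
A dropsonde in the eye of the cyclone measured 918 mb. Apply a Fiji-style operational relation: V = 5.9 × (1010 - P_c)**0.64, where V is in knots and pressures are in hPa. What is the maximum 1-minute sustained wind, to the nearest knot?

107 kt

ΔP = 1010 − 918 = 92 mb.
92^0.64 ≈ 18.064.
V ≈ 5.9 × 18.064 ≈ 106.6 kt.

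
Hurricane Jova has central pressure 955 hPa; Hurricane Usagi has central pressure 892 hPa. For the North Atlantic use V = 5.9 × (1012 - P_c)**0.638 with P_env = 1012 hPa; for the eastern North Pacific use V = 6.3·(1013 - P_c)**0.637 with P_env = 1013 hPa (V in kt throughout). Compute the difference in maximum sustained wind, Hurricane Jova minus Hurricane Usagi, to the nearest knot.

-56 kt

Hurricane Jova: ΔP = 57; V ≈ 5.9 × 57^0.638 ≈ 77.82 kt.
Hurricane Usagi: ΔP = 121; V ≈ 6.3 × 121^0.637 ≈ 133.68 kt.
Difference ≈ 77.82 − 133.68 = -55.86 → -56 kt.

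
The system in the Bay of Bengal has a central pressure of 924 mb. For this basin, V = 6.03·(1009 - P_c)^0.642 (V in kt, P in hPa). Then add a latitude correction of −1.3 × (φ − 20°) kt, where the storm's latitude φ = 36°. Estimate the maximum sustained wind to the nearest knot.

84 kt

ΔP = 1009 − 924 = 85 mb.
85^0.642 ≈ 17.326.
V ≈ 6.03 × 17.326 ≈ 104.5 kt.
Latitude correction: −1.3 × (36 − 20) = -20.8 kt.
Corrected V ≈ 83.7 kt → 84 kt.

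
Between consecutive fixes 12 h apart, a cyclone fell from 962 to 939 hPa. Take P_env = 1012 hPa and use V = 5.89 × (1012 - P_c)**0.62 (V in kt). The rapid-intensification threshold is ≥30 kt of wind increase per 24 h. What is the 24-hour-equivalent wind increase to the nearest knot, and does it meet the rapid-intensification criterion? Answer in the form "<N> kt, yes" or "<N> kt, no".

35 kt, yes

V₁: ΔP = 50, V ≈ 5.89 × 50^0.62 ≈ 66.60 kt.
V₂: ΔP = 73, V ≈ 5.89 × 73^0.62 ≈ 84.21 kt.
ΔV over 12 h = 17.61 kt → 24 h equivalent = 17.61 × 24/12 ≈ 35.22 kt.
35 kt ≥ 30 kt ⇒ rapid intensification.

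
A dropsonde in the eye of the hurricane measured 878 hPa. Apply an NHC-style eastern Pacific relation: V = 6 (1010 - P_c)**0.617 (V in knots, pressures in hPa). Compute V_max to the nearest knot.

ΔP = 1010 − 878 = 132 hPa.
132^0.617 ≈ 20.342.
V ≈ 6 × 20.342 ≈ 122.1 kt.

122 kt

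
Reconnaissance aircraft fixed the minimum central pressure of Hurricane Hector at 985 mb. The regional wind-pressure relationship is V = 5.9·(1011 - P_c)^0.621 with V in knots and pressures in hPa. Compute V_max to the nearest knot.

ΔP = 1011 − 985 = 26 mb.
26^0.621 ≈ 7.563.
V ≈ 5.9 × 7.563 ≈ 44.6 kt.

45 kt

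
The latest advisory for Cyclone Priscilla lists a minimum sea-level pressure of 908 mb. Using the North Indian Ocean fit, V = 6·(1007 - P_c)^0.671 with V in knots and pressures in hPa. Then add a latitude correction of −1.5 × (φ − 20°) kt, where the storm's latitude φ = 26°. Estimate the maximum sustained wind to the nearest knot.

122 kt

ΔP = 1007 − 908 = 99 mb.
99^0.671 ≈ 21.831.
V ≈ 6 × 21.831 ≈ 131.0 kt.
Latitude correction: −1.5 × (26 − 20) = -9 kt.
Corrected V ≈ 122 kt → 122 kt.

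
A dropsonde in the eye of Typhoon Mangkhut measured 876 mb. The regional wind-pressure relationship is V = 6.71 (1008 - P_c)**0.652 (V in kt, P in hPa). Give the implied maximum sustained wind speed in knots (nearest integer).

ΔP = 1008 − 876 = 132 mb.
132^0.652 ≈ 24.133.
V ≈ 6.71 × 24.133 ≈ 161.9 kt.

162 kt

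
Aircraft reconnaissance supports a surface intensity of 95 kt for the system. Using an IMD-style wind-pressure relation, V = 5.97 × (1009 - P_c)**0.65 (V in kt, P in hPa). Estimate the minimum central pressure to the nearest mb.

938 mb

ΔP = (V / 5.97)^(1/0.65) = (95/5.97)^1.538.
95/5.97 = 15.913; 15.913^1.538 ≈ 70.61 mb.
P_c = 1009 − 70.61 = 938.39 ≈ 938 mb.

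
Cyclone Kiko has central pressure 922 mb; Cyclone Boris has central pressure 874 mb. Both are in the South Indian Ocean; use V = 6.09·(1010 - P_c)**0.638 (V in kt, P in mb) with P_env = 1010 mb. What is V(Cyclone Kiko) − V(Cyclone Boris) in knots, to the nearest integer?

Cyclone Kiko: ΔP = 88; V ≈ 6.09 × 88^0.638 ≈ 105.97 kt.
Cyclone Boris: ΔP = 136; V ≈ 6.09 × 136^0.638 ≈ 139.90 kt.
Difference ≈ 105.97 − 139.90 = -33.93 → -34 kt.

-34 kt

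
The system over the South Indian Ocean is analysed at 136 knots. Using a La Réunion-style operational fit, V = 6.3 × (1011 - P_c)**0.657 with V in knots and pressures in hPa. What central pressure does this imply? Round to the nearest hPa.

904 hPa

ΔP = (V / 6.3)^(1/0.657) = (136/6.3)^1.522.
136/6.3 = 21.587; 21.587^1.522 ≈ 107.34 hPa.
P_c = 1011 − 107.34 = 903.66 ≈ 904 hPa.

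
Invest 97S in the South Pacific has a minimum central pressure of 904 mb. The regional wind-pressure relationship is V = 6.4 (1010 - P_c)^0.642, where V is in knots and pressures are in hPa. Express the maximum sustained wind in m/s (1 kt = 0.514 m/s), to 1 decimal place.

65.7 m/s

ΔP = 1010 − 904 = 106 mb.
V ≈ 6.4 × 106^0.642 = 6.4 × 19.964 ≈ 127.769 kt.
127.769 × 0.514 ≈ 65.67 m/s → 65.7 m/s.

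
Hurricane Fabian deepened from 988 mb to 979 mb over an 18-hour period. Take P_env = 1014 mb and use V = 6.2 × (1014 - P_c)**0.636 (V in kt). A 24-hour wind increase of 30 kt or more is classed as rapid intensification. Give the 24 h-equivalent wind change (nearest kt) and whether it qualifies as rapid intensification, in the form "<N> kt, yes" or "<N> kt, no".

V₁: ΔP = 26, V ≈ 6.2 × 26^0.636 ≈ 49.24 kt.
V₂: ΔP = 35, V ≈ 6.2 × 35^0.636 ≈ 59.49 kt.
ΔV over 18 h = 10.25 kt → 24 h equivalent = 10.25 × 24/18 ≈ 13.67 kt.
14 kt < 30 kt ⇒ not rapid intensification.

14 kt, no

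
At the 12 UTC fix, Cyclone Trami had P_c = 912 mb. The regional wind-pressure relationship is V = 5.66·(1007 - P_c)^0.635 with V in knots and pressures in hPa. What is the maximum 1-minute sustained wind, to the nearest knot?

102 kt

ΔP = 1007 − 912 = 95 mb.
95^0.635 ≈ 18.024.
V ≈ 5.66 × 18.024 ≈ 102.0 kt.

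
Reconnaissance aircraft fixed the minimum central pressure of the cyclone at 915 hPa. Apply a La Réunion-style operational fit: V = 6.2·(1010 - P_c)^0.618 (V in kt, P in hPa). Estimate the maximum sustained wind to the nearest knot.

103 kt

ΔP = 1010 − 915 = 95 hPa.
95^0.618 ≈ 16.681.
V ≈ 6.2 × 16.681 ≈ 103.4 kt.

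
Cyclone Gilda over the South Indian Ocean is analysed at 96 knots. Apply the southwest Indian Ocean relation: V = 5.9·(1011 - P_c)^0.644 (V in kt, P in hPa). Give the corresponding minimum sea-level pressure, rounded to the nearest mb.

ΔP = (V / 5.9)^(1/0.644) = (96/5.9)^1.553.
96/5.9 = 16.271; 16.271^1.553 ≈ 76.05 mb.
P_c = 1011 − 76.05 = 934.95 ≈ 935 mb.

935 mb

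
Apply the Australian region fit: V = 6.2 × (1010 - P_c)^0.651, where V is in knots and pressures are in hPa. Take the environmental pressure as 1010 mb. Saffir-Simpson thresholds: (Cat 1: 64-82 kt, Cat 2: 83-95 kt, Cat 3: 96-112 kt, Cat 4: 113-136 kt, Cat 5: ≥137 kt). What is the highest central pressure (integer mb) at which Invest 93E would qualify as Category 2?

Category 2 begins at V = 83 kt.
Required ΔP = (83/6.2)^(1/0.651) = 13.387^1.536 ≈ 53.79 mb.
P_c ≤ 1010 − 53.79 = 956.21, so the highest integer P_c is 956 mb.

956 mb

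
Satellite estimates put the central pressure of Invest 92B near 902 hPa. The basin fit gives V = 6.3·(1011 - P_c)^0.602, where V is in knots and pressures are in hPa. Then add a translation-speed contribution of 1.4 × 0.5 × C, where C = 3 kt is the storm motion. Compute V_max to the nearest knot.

108 kt

ΔP = 1011 − 902 = 109 hPa.
109^0.602 ≈ 16.847.
V ≈ 6.3 × 16.847 ≈ 106.1 kt.
Translation term: 1.4 × 0.5 × 3 = 2.1 kt.
Corrected V ≈ 108.2 kt → 108 kt.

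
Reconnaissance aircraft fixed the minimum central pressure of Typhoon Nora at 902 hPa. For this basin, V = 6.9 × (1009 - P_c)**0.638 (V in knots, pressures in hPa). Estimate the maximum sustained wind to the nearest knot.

ΔP = 1009 − 902 = 107 hPa.
107^0.638 ≈ 19.713.
V ≈ 6.9 × 19.713 ≈ 136.0 kt.

136 kt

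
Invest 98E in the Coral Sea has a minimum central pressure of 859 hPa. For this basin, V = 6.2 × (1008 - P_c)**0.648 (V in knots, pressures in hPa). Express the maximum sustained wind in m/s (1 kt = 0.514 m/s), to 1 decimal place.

ΔP = 1008 − 859 = 149 hPa.
V ≈ 6.2 × 149^0.648 = 6.2 × 25.599 ≈ 158.714 kt.
158.714 × 0.514 ≈ 81.58 m/s → 81.6 m/s.

81.6 m/s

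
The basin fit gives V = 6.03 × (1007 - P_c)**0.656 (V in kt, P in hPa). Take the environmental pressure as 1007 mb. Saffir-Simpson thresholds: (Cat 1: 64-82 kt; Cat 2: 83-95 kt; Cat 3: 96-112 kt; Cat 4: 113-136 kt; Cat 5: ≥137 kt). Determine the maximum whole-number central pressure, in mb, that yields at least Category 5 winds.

890 mb

Category 5 begins at V = 137 kt.
Required ΔP = (137/6.03)^(1/0.656) = 22.720^1.524 ≈ 116.87 mb.
P_c ≤ 1007 − 116.87 = 890.13, so the highest integer P_c is 890 mb.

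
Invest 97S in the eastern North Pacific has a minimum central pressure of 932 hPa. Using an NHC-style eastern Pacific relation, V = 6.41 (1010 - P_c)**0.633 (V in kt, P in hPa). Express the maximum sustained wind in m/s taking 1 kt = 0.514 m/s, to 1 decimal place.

51.9 m/s

ΔP = 1010 − 932 = 78 hPa.
V ≈ 6.41 × 78^0.633 = 6.41 × 15.765 ≈ 101.054 kt.
101.054 × 0.514 ≈ 51.94 m/s → 51.9 m/s.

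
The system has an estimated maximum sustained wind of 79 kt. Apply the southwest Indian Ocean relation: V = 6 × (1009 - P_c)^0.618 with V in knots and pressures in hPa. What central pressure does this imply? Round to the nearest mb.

ΔP = (V / 6)^(1/0.618) = (79/6)^1.618.
79/6 = 13.167; 13.167^1.618 ≈ 64.78 mb.
P_c = 1009 − 64.78 = 944.22 ≈ 944 mb.

944 mb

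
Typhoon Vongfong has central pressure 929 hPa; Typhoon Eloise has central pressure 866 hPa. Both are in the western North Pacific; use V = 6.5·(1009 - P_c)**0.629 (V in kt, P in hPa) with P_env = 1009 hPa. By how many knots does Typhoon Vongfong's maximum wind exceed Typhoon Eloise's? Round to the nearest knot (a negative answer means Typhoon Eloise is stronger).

-45 kt

Typhoon Vongfong: ΔP = 80; V ≈ 6.5 × 80^0.629 ≈ 102.32 kt.
Typhoon Eloise: ΔP = 143; V ≈ 6.5 × 143^0.629 ≈ 147.44 kt.
Difference ≈ 102.32 − 147.44 = -45.12 → -45 kt.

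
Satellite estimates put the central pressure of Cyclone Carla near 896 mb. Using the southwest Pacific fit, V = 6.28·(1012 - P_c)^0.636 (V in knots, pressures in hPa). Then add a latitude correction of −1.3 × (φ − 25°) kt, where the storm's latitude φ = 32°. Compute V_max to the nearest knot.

120 kt

ΔP = 1012 − 896 = 116 mb.
116^0.636 ≈ 20.559.
V ≈ 6.28 × 20.559 ≈ 129.1 kt.
Latitude correction: −1.3 × (32 − 25) = -9.1 kt.
Corrected V ≈ 120 kt → 120 kt.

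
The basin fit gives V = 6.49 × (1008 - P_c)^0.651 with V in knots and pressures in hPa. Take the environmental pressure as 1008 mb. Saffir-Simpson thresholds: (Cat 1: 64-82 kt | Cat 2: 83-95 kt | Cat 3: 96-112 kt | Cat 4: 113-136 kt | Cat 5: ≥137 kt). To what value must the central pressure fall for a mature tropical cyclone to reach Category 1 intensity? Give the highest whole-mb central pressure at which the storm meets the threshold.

974 mb

Category 1 begins at V = 64 kt.
Required ΔP = (64/6.49)^(1/0.651) = 9.861^1.536 ≈ 33.63 mb.
P_c ≤ 1008 − 33.63 = 974.37, so the highest integer P_c is 974 mb.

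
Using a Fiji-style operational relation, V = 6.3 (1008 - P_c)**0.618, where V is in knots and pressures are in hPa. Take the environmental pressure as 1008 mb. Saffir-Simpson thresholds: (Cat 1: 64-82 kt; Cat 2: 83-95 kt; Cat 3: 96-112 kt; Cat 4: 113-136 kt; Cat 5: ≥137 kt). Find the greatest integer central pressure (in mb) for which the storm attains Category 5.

862 mb

Category 5 begins at V = 137 kt.
Required ΔP = (137/6.3)^(1/0.618) = 21.746^1.618 ≈ 145.90 mb.
P_c ≤ 1008 − 145.90 = 862.10, so the highest integer P_c is 862 mb.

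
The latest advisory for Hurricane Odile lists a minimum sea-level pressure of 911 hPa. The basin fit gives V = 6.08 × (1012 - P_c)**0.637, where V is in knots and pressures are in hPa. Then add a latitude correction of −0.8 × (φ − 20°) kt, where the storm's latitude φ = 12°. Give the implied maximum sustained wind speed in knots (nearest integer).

121 kt

ΔP = 1012 − 911 = 101 hPa.
101^0.637 ≈ 18.913.
V ≈ 6.08 × 18.913 ≈ 115.0 kt.
Latitude correction: −0.8 × (12 − 20) = 6.4 kt.
Corrected V ≈ 121.4 kt → 121 kt.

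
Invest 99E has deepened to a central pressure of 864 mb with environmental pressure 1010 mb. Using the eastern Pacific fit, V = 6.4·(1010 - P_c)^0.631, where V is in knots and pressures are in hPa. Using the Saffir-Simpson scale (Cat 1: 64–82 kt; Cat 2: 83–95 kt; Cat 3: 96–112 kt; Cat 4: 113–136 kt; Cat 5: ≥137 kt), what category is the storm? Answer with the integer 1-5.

ΔP = 1010 − 864 = 146 mb.
V ≈ 6.4 × 146^0.631 = 6.4 × 23.21 ≈ 149 kt.
149 kt falls in the Category 5 band.

5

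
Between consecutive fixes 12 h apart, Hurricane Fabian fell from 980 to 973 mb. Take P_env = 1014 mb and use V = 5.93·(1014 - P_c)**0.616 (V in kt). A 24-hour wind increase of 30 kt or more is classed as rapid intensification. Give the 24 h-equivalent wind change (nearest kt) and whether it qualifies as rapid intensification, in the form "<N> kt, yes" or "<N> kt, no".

13 kt, no

V₁: ΔP = 34, V ≈ 5.93 × 34^0.616 ≈ 52.05 kt.
V₂: ΔP = 41, V ≈ 5.93 × 41^0.616 ≈ 58.42 kt.
ΔV over 12 h = 6.37 kt → 24 h equivalent = 6.37 × 24/12 ≈ 12.74 kt.
13 kt < 30 kt ⇒ not rapid intensification.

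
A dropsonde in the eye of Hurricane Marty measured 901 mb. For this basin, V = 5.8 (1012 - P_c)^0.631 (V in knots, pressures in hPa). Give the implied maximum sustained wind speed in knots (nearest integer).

113 kt

ΔP = 1012 − 901 = 111 mb.
111^0.631 ≈ 19.525.
V ≈ 5.8 × 19.525 ≈ 113.2 kt.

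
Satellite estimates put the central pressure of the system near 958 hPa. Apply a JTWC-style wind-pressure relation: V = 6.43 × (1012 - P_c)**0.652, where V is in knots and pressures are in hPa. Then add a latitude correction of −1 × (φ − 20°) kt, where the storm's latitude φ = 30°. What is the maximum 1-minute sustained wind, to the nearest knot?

ΔP = 1012 − 958 = 54 hPa.
54^0.652 ≈ 13.475.
V ≈ 6.43 × 13.475 ≈ 86.6 kt.
Latitude correction: −1 × (30 − 20) = -10 kt.
Corrected V ≈ 76.6 kt → 77 kt.

77 kt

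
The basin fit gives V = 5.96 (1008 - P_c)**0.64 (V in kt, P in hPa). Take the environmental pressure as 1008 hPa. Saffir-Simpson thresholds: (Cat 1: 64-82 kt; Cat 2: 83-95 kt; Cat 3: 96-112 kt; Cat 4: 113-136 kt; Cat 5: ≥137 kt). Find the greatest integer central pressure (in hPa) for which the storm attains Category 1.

Category 1 begins at V = 64 kt.
Required ΔP = (64/5.96)^(1/0.64) = 10.738^1.562 ≈ 40.82 hPa.
P_c ≤ 1008 − 40.82 = 967.18, so the highest integer P_c is 967 hPa.

967 hPa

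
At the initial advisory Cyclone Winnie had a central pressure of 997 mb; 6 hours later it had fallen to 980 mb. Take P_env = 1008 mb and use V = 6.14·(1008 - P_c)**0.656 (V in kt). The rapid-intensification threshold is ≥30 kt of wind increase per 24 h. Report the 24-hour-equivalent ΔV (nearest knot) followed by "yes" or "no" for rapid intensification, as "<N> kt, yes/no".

100 kt, yes

V₁: ΔP = 11, V ≈ 6.14 × 11^0.656 ≈ 29.60 kt.
V₂: ΔP = 28, V ≈ 6.14 × 28^0.656 ≈ 54.64 kt.
ΔV over 6 h = 25.04 kt → 24 h equivalent = 25.04 × 24/6 ≈ 100.16 kt.
100 kt ≥ 30 kt ⇒ rapid intensification.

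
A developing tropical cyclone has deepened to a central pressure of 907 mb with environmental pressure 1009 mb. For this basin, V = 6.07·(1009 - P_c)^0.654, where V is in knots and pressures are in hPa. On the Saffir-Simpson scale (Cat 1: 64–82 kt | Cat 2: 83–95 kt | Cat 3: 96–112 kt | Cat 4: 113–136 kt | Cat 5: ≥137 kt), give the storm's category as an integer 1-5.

ΔP = 1009 − 907 = 102 mb.
V ≈ 6.07 × 102^0.654 = 6.07 × 20.59 ≈ 125 kt.
125 kt falls in the Category 4 band.

4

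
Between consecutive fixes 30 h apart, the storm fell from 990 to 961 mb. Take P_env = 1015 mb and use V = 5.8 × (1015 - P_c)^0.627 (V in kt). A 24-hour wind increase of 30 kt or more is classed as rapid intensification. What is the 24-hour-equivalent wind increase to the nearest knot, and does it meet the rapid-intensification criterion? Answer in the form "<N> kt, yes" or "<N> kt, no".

V₁: ΔP = 25, V ≈ 5.8 × 25^0.627 ≈ 43.65 kt.
V₂: ΔP = 54, V ≈ 5.8 × 54^0.627 ≈ 70.74 kt.
ΔV over 30 h = 27.09 kt → 24 h equivalent = 27.09 × 24/30 ≈ 21.67 kt.
22 kt < 30 kt ⇒ not rapid intensification.

22 kt, no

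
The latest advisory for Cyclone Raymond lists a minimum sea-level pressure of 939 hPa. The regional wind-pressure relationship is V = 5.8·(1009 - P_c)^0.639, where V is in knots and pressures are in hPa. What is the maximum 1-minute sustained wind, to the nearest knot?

ΔP = 1009 − 939 = 70 hPa.
70^0.639 ≈ 15.101.
V ≈ 5.8 × 15.101 ≈ 87.6 kt.

88 kt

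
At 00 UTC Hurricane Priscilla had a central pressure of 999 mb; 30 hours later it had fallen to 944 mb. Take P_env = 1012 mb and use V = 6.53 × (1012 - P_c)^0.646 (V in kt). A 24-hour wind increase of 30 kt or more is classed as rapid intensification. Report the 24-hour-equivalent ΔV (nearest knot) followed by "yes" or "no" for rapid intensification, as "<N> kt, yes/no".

V₁: ΔP = 13, V ≈ 6.53 × 13^0.646 ≈ 34.24 kt.
V₂: ΔP = 68, V ≈ 6.53 × 68^0.646 ≈ 99.70 kt.
ΔV over 30 h = 65.46 kt → 24 h equivalent = 65.46 × 24/30 ≈ 52.37 kt.
52 kt ≥ 30 kt ⇒ rapid intensification.

52 kt, yes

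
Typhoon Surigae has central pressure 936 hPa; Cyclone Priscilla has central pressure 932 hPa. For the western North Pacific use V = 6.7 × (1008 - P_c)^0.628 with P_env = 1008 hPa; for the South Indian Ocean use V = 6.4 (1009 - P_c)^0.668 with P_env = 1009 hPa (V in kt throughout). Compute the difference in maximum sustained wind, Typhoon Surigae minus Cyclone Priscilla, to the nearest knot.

-18 kt

Typhoon Surigae: ΔP = 72; V ≈ 6.7 × 72^0.628 ≈ 98.28 kt.
Cyclone Priscilla: ΔP = 77; V ≈ 6.4 × 77^0.668 ≈ 116.51 kt.
Difference ≈ 98.28 − 116.51 = -18.23 → -18 kt.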